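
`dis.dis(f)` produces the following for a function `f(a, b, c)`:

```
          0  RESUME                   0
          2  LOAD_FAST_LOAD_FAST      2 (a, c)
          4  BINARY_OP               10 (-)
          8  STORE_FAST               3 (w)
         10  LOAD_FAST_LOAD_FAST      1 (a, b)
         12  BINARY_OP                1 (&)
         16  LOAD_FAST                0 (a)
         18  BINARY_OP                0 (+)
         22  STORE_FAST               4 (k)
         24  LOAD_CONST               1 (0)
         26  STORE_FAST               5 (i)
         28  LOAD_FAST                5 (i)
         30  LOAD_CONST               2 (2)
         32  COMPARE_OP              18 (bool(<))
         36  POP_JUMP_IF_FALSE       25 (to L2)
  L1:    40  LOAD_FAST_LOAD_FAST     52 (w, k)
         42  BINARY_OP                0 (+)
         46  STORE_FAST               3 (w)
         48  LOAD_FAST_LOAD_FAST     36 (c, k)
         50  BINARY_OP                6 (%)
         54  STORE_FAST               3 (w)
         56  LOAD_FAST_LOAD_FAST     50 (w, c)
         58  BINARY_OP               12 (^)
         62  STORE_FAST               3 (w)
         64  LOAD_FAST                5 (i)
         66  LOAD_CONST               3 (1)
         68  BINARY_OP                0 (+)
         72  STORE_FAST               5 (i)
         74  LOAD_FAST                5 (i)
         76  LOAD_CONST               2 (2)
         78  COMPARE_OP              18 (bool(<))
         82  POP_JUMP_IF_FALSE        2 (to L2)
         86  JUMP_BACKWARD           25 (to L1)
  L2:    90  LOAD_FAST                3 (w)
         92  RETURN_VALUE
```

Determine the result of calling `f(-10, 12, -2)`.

0

LOAD_FAST_LOAD_FAST a,c → push -10,-2. Stack: [-10, -2]
BINARY_OP - → -10 - -2 = -8. Stack: [-8]
STORE_FAST w → w=-8. Stack: []
LOAD_FAST_LOAD_FAST a,b → push -10,12. Stack: [-10, 12]
BINARY_OP & → -10 & 12 = 4. Stack: [4]
LOAD_FAST a → push -10. Stack: [4, -10]
BINARY_OP + → 4 + -10 = -6. Stack: [-6]
STORE_FAST k → k=-6. Stack: []
LOAD_CONST → push 0. Stack: [0]
STORE_FAST i → i=0. Stack: []
LOAD_FAST i → push 0. Stack: [0]
LOAD_CONST → push 2. Stack: [0, 2]
COMPARE_OP bool(<) → 0 vs 2 = True. Stack: [True]
POP_JUMP_IF_FALSE → pop True; no jump. Stack: []
LOAD_FAST_LOAD_FAST w,k → push -8,-6. Stack: [-8, -6]
BINARY_OP + → -8 + -6 = -14. Stack: [-14]
STORE_FAST w → w=-14. Stack: []
LOAD_FAST_LOAD_FAST c,k → push -2,-6. Stack: [-2, -6]
BINARY_OP % → -2 % -6 = -2. Stack: [-2]
STORE_FAST w → w=-2. Stack: []
LOAD_FAST_LOAD_FAST w,c → push -2,-2. Stack: [-2, -2]
BINARY_OP ^ → -2 ^ -2 = 0. Stack: [0]
STORE_FAST w → w=0. Stack: []
LOAD_FAST i → push 0. Stack: [0]
LOAD_CONST → push 1. Stack: [0, 1]
BINARY_OP + → 0 + 1 = 1. Stack: [1]
STORE_FAST i → i=1. Stack: []
LOAD_FAST i → push 1. Stack: [1]
LOAD_CONST → push 2. Stack: [1, 2]
COMPARE_OP bool(<) → 1 vs 2 = True. Stack: [True]
POP_JUMP_IF_FALSE → pop True; no jump. Stack: []
LOAD_FAST_LOAD_FAST w,k → push 0,-6. Stack: [0, -6]
BINARY_OP + → 0 + -6 = -6. Stack: [-6]
STORE_FAST w → w=-6. Stack: []
LOAD_FAST_LOAD_FAST c,k → push -2,-6. Stack: [-2, -6]
BINARY_OP % → -2 % -6 = -2. Stack: [-2]
STORE_FAST w → w=-2. Stack: []
LOAD_FAST_LOAD_FAST w,c → push -2,-2. Stack: [-2, -2]
BINARY_OP ^ → -2 ^ -2 = 0. Stack: [0]
STORE_FAST w → w=0. Stack: []
LOAD_FAST i → push 1. Stack: [1]
LOAD_CONST → push 1. Stack: [1, 1]
BINARY_OP + → 1 + 1 = 2. Stack: [2]
STORE_FAST i → i=2. Stack: []
LOAD_FAST i → push 2. Stack: [2]
LOAD_CONST → push 2. Stack: [2, 2]
COMPARE_OP bool(<) → 2 vs 2 = False. Stack: [False]
POP_JUMP_IF_FALSE → pop False; jump. Stack: []
LOAD_FAST w → push 0. Stack: [0]
RETURN_VALUE → return 0.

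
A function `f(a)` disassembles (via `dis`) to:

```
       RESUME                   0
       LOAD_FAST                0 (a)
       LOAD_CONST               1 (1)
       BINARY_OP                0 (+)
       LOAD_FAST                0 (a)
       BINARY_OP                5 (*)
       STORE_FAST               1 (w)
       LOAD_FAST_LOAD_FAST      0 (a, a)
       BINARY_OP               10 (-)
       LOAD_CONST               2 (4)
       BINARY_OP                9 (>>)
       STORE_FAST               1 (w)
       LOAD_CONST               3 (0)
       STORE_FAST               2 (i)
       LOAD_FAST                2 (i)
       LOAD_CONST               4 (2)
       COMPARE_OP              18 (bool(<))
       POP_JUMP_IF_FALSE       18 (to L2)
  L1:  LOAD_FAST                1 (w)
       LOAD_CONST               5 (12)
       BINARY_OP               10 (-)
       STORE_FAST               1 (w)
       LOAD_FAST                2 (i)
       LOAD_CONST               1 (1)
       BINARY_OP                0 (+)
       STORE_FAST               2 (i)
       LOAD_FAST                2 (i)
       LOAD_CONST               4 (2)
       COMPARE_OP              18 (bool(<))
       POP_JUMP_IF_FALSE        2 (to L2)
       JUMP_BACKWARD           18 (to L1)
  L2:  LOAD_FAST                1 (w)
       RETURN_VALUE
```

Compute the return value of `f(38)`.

-24

LOAD_FAST a → push 38. Stack: [38]
LOAD_CONST → push 1. Stack: [38, 1]
BINARY_OP + → 38 + 1 = 39. Stack: [39]
LOAD_FAST a → push 38. Stack: [39, 38]
BINARY_OP * → 39 * 38 = 1482. Stack: [1482]
STORE_FAST w → w=1482. Stack: []
LOAD_FAST_LOAD_FAST a,a → push 38,38. Stack: [38, 38]
BINARY_OP - → 38 - 38 = 0. Stack: [0]
LOAD_CONST → push 4. Stack: [0, 4]
BINARY_OP >> → 0 >> 4 = 0. Stack: [0]
STORE_FAST w → w=0. Stack: []
LOAD_CONST → push 0. Stack: [0]
STORE_FAST i → i=0. Stack: []
LOAD_FAST i → push 0. Stack: [0]
LOAD_CONST → push 2. Stack: [0, 2]
COMPARE_OP bool(<) → 0 vs 2 = True. Stack: [True]
POP_JUMP_IF_FALSE → pop True; no jump. Stack: []
LOAD_FAST w → push 0. Stack: [0]
LOAD_CONST → push 12. Stack: [0, 12]
BINARY_OP - → 0 - 12 = -12. Stack: [-12]
STORE_FAST w → w=-12. Stack: []
LOAD_FAST i → push 0. Stack: [0]
LOAD_CONST → push 1. Stack: [0, 1]
BINARY_OP + → 0 + 1 = 1. Stack: [1]
STORE_FAST i → i=1. Stack: []
LOAD_FAST i → push 1. Stack: [1]
LOAD_CONST → push 2. Stack: [1, 2]
COMPARE_OP bool(<) → 1 vs 2 = True. Stack: [True]
POP_JUMP_IF_FALSE → pop True; no jump. Stack: []
LOAD_FAST w → push -12. Stack: [-12]
LOAD_CONST → push 12. Stack: [-12, 12]
BINARY_OP - → -12 - 12 = -24. Stack: [-24]
STORE_FAST w → w=-24. Stack: []
LOAD_FAST i → push 1. Stack: [1]
LOAD_CONST → push 1. Stack: [1, 1]
BINARY_OP + → 1 + 1 = 2. Stack: [2]
STORE_FAST i → i=2. Stack: []
LOAD_FAST i → push 2. Stack: [2]
LOAD_CONST → push 2. Stack: [2, 2]
COMPARE_OP bool(<) → 2 vs 2 = False. Stack: [False]
POP_JUMP_IF_FALSE → pop False; jump. Stack: []
LOAD_FAST w → push -24. Stack: [-24]
RETURN_VALUE → return -24.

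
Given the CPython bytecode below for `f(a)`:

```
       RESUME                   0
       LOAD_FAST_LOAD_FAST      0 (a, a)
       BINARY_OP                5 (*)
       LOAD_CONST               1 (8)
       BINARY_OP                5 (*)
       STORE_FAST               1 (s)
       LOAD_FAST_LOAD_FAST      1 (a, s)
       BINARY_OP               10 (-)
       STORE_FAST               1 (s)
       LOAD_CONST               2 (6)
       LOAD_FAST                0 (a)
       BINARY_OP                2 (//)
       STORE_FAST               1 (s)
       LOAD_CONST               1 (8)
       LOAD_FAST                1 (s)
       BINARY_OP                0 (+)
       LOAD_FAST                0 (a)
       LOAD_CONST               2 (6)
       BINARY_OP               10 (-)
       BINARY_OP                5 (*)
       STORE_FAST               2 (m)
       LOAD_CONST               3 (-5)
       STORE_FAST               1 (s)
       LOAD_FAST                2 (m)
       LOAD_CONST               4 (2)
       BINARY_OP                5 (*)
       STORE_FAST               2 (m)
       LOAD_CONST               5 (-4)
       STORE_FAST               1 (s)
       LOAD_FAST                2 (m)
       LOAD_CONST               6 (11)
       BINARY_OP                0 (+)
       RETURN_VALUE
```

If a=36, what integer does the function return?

491

LOAD_FAST_LOAD_FAST a,a → push 36,36. Stack: [36, 36]
BINARY_OP * → 36 * 36 = 1296. Stack: [1296]
LOAD_CONST → push 8. Stack: [1296, 8]
BINARY_OP * → 1296 * 8 = 10368. Stack: [10368]
STORE_FAST s → s=10368. Stack: []
LOAD_FAST_LOAD_FAST a,s → push 36,10368. Stack: [36, 10368]
BINARY_OP - → 36 - 10368 = -10332. Stack: [-10332]
STORE_FAST s → s=-10332. Stack: []
LOAD_CONST → push 6. Stack: [6]
LOAD_FAST a → push 36. Stack: [6, 36]
BINARY_OP // → 6 // 36 = 0. Stack: [0]
STORE_FAST s → s=0. Stack: []
LOAD_CONST → push 8. Stack: [8]
LOAD_FAST s → push 0. Stack: [8, 0]
BINARY_OP + → 8 + 0 = 8. Stack: [8]
LOAD_FAST a → push 36. Stack: [8, 36]
LOAD_CONST → push 6. Stack: [8, 36, 6]
BINARY_OP - → 36 - 6 = 30. Stack: [8, 30]
BINARY_OP * → 8 * 30 = 240. Stack: [240]
STORE_FAST m → m=240. Stack: []
LOAD_CONST → push -5. Stack: [-5]
STORE_FAST s → s=-5. Stack: []
LOAD_FAST m → push 240. Stack: [240]
LOAD_CONST → push 2. Stack: [240, 2]
BINARY_OP * → 240 * 2 = 480. Stack: [480]
STORE_FAST m → m=480. Stack: []
LOAD_CONST → push -4. Stack: [-4]
STORE_FAST s → s=-4. Stack: []
LOAD_FAST m → push 480. Stack: [480]
LOAD_CONST → push 11. Stack: [480, 11]
BINARY_OP + → 480 + 11 = 491. Stack: [491]
RETURN_VALUE → return 491.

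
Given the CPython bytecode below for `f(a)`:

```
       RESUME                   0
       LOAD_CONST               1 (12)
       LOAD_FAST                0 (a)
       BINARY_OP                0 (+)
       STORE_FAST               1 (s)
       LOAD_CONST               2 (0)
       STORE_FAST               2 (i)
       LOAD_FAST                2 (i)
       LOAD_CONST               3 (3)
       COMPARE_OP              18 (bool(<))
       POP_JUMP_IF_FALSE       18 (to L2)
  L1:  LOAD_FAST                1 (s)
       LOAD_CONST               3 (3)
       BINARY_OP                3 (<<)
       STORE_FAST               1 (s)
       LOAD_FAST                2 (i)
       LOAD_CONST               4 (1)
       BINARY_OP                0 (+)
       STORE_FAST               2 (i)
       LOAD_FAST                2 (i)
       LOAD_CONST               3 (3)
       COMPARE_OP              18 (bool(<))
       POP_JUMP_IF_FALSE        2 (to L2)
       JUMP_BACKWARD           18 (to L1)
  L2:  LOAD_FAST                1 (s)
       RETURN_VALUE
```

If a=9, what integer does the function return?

10752

LOAD_CONST → push 12. Stack: [12]
LOAD_FAST a → push 9. Stack: [12, 9]
BINARY_OP + → 12 + 9 = 21. Stack: [21]
STORE_FAST s → s=21. Stack: []
LOAD_CONST → push 0. Stack: [0]
STORE_FAST i → i=0. Stack: []
LOAD_FAST i → push 0. Stack: [0]
LOAD_CONST → push 3. Stack: [0, 3]
COMPARE_OP bool(<) → 0 vs 3 = True. Stack: [True]
POP_JUMP_IF_FALSE → pop True; no jump. Stack: []
LOAD_FAST s → push 21. Stack: [21]
LOAD_CONST → push 3. Stack: [21, 3]
BINARY_OP << → 21 << 3 = 168. Stack: [168]
STORE_FAST s → s=168. Stack: []
LOAD_FAST i → push 0. Stack: [0]
LOAD_CONST → push 1. Stack: [0, 1]
BINARY_OP + → 0 + 1 = 1. Stack: [1]
STORE_FAST i → i=1. Stack: []
LOAD_FAST i → push 1. Stack: [1]
LOAD_CONST → push 3. Stack: [1, 3]
COMPARE_OP bool(<) → 1 vs 3 = True. Stack: [True]
POP_JUMP_IF_FALSE → pop True; no jump. Stack: []
LOAD_FAST s → push 168. Stack: [168]
LOAD_CONST → push 3. Stack: [168, 3]
BINARY_OP << → 168 << 3 = 1344. Stack: [1344]
STORE_FAST s → s=1344. Stack: []
LOAD_FAST i → push 1. Stack: [1]
LOAD_CONST → push 1. Stack: [1, 1]
BINARY_OP + → 1 + 1 = 2. Stack: [2]
STORE_FAST i → i=2. Stack: []
LOAD_FAST i → push 2. Stack: [2]
LOAD_CONST → push 3. Stack: [2, 3]
COMPARE_OP bool(<) → 2 vs 3 = True. Stack: [True]
POP_JUMP_IF_FALSE → pop True; no jump. Stack: []
LOAD_FAST s → push 1344. Stack: [1344]
LOAD_CONST → push 3. Stack: [1344, 3]
BINARY_OP << → 1344 << 3 = 10752. Stack: [10752]
STORE_FAST s → s=10752. Stack: []
LOAD_FAST i → push 2. Stack: [2]
LOAD_CONST → push 1. Stack: [2, 1]
BINARY_OP + → 2 + 1 = 3. Stack: [3]
STORE_FAST i → i=3. Stack: []
LOAD_FAST i → push 3. Stack: [3]
LOAD_CONST → push 3. Stack: [3, 3]
COMPARE_OP bool(<) → 3 vs 3 = False. Stack: [False]
POP_JUMP_IF_FALSE → pop False; jump. Stack: []
LOAD_FAST s → push 10752. Stack: [10752]
RETURN_VALUE → return 10752.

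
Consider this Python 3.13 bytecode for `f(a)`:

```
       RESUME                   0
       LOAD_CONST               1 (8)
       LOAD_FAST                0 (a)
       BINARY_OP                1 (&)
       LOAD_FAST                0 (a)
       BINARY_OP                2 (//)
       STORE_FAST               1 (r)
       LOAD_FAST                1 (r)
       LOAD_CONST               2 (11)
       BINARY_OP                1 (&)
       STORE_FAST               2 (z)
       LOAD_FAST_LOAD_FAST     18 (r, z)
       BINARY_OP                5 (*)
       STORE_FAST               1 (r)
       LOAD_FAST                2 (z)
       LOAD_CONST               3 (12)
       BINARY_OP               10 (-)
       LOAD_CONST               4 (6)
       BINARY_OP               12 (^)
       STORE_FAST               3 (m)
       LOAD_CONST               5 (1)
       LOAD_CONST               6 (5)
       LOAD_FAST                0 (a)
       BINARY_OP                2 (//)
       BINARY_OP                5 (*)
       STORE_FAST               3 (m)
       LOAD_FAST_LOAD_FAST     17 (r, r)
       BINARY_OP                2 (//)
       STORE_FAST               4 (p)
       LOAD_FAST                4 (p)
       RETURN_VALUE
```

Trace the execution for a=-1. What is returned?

1

LOAD_CONST → push 8. Stack: [8]
LOAD_FAST a → push -1. Stack: [8, -1]
BINARY_OP & → 8 & -1 = 8. Stack: [8]
LOAD_FAST a → push -1. Stack: [8, -1]
BINARY_OP // → 8 // -1 = -8. Stack: [-8]
STORE_FAST r → r=-8. Stack: []
LOAD_FAST r → push -8. Stack: [-8]
LOAD_CONST → push 11. Stack: [-8, 11]
BINARY_OP & → -8 & 11 = 8. Stack: [8]
STORE_FAST z → z=8. Stack: []
LOAD_FAST_LOAD_FAST r,z → push -8,8. Stack: [-8, 8]
BINARY_OP * → -8 * 8 = -64. Stack: [-64]
STORE_FAST r → r=-64. Stack: []
LOAD_FAST z → push 8. Stack: [8]
LOAD_CONST → push 12. Stack: [8, 12]
BINARY_OP - → 8 - 12 = -4. Stack: [-4]
LOAD_CONST → push 6. Stack: [-4, 6]
BINARY_OP ^ → -4 ^ 6 = -6. Stack: [-6]
STORE_FAST m → m=-6. Stack: []
LOAD_CONST → push 1. Stack: [1]
LOAD_CONST → push 5. Stack: [1, 5]
LOAD_FAST a → push -1. Stack: [1, 5, -1]
BINARY_OP // → 5 // -1 = -5. Stack: [1, -5]
BINARY_OP * → 1 * -5 = -5. Stack: [-5]
STORE_FAST m → m=-5. Stack: []
LOAD_FAST_LOAD_FAST r,r → push -64,-64. Stack: [-64, -64]
BINARY_OP // → -64 // -64 = 1. Stack: [1]
STORE_FAST p → p=1. Stack: []
LOAD_FAST p → push 1. Stack: [1]
RETURN_VALUE → return 1.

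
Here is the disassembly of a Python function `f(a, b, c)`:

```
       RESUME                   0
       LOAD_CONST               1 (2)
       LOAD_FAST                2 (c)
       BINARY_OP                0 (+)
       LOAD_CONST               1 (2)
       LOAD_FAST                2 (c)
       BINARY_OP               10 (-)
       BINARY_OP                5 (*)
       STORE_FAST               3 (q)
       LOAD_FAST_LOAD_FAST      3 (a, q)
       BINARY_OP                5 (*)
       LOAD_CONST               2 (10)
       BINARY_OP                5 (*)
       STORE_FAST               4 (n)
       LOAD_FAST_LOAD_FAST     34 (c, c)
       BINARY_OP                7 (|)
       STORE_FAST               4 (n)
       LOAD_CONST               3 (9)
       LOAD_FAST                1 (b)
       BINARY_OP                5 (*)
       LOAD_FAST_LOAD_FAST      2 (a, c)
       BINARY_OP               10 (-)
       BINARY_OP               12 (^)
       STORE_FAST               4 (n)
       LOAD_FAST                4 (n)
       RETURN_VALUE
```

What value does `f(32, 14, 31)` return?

127

LOAD_CONST → push 2. Stack: [2]
LOAD_FAST c → push 31. Stack: [2, 31]
BINARY_OP + → 2 + 31 = 33. Stack: [33]
LOAD_CONST → push 2. Stack: [33, 2]
LOAD_FAST c → push 31. Stack: [33, 2, 31]
BINARY_OP - → 2 - 31 = -29. Stack: [33, -29]
BINARY_OP * → 33 * -29 = -957. Stack: [-957]
STORE_FAST q → q=-957. Stack: []
LOAD_FAST_LOAD_FAST a,q → push 32,-957. Stack: [32, -957]
BINARY_OP * → 32 * -957 = -30624. Stack: [-30624]
LOAD_CONST → push 10. Stack: [-30624, 10]
BINARY_OP * → -30624 * 10 = -306240. Stack: [-306240]
STORE_FAST n → n=-306240. Stack: []
LOAD_FAST_LOAD_FAST c,c → push 31,31. Stack: [31, 31]
BINARY_OP | → 31 | 31 = 31. Stack: [31]
STORE_FAST n → n=31. Stack: []
LOAD_CONST → push 9. Stack: [9]
LOAD_FAST b → push 14. Stack: [9, 14]
BINARY_OP * → 9 * 14 = 126. Stack: [126]
LOAD_FAST_LOAD_FAST a,c → push 32,31. Stack: [126, 32, 31]
BINARY_OP - → 32 - 31 = 1. Stack: [126, 1]
BINARY_OP ^ → 126 ^ 1 = 127. Stack: [127]
STORE_FAST n → n=127. Stack: []
LOAD_FAST n → push 127. Stack: [127]
RETURN_VALUE → return 127.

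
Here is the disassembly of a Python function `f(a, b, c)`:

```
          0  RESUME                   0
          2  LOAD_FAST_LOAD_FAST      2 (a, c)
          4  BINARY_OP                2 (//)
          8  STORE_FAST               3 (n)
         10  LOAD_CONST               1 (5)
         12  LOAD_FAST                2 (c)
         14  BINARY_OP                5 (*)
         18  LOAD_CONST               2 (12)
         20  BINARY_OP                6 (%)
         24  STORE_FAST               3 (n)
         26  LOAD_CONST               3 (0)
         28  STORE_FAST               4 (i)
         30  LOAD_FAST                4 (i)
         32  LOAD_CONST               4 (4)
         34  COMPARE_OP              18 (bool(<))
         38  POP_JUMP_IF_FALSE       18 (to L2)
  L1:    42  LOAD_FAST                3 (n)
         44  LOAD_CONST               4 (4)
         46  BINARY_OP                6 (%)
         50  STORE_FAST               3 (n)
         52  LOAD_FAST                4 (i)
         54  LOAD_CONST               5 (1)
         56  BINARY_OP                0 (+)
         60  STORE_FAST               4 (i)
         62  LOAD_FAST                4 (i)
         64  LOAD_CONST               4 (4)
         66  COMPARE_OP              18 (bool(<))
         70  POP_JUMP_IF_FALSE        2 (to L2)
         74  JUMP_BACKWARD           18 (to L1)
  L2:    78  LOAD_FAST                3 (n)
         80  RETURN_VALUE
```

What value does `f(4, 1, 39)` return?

LOAD_FAST_LOAD_FAST a,c → push 4,39. Stack: [4, 39]
BINARY_OP // → 4 // 39 = 0. Stack: [0]
STORE_FAST n → n=0. Stack: []
LOAD_CONST → push 5. Stack: [5]
LOAD_FAST c → push 39. Stack: [5, 39]
BINARY_OP * → 5 * 39 = 195. Stack: [195]
LOAD_CONST → push 12. Stack: [195, 12]
BINARY_OP % → 195 % 12 = 3. Stack: [3]
STORE_FAST n → n=3. Stack: []
LOAD_CONST → push 0. Stack: [0]
STORE_FAST i → i=0. Stack: []
LOAD_FAST i → push 0. Stack: [0]
LOAD_CONST → push 4. Stack: [0, 4]
COMPARE_OP bool(<) → 0 vs 4 = True. Stack: [True]
POP_JUMP_IF_FALSE → pop True; no jump. Stack: []
LOAD_FAST n → push 3. Stack: [3]
LOAD_CONST → push 4. Stack: [3, 4]
BINARY_OP % → 3 % 4 = 3. Stack: [3]
STORE_FAST n → n=3. Stack: []
LOAD_FAST i → push 0. Stack: [0]
LOAD_CONST → push 1. Stack: [0, 1]
BINARY_OP + → 0 + 1 = 1. Stack: [1]
STORE_FAST i → i=1. Stack: []
LOAD_FAST i → push 1. Stack: [1]
LOAD_CONST → push 4. Stack: [1, 4]
COMPARE_OP bool(<) → 1 vs 4 = True. Stack: [True]
POP_JUMP_IF_FALSE → pop True; no jump. Stack: []
LOAD_FAST n → push 3. Stack: [3]
LOAD_CONST → push 4. Stack: [3, 4]
BINARY_OP % → 3 % 4 = 3. Stack: [3]
STORE_FAST n → n=3. Stack: []
LOAD_FAST i → push 1. Stack: [1]
LOAD_CONST → push 1. Stack: [1, 1]
BINARY_OP + → 1 + 1 = 2. Stack: [2]
STORE_FAST i → i=2. Stack: []
LOAD_FAST i → push 2. Stack: [2]
LOAD_CONST → push 4. Stack: [2, 4]
COMPARE_OP bool(<) → 2 vs 4 = True. Stack: [True]
POP_JUMP_IF_FALSE → pop True; no jump. Stack: []
LOAD_FAST n → push 3. Stack: [3]
LOAD_CONST → push 4. Stack: [3, 4]
BINARY_OP % → 3 % 4 = 3. Stack: [3]
STORE_FAST n → n=3. Stack: []
LOAD_FAST i → push 2. Stack: [2]
LOAD_CONST → push 1. Stack: [2, 1]
BINARY_OP + → 2 + 1 = 3. Stack: [3]
STORE_FAST i → i=3. Stack: []
LOAD_FAST i → push 3. Stack: [3]
LOAD_CONST → push 4. Stack: [3, 4]
COMPARE_OP bool(<) → 3 vs 4 = True. Stack: [True]
POP_JUMP_IF_FALSE → pop True; no jump. Stack: []
LOAD_FAST n → push 3. Stack: [3]
LOAD_CONST → push 4. Stack: [3, 4]
BINARY_OP % → 3 % 4 = 3. Stack: [3]
STORE_FAST n → n=3. Stack: []
LOAD_FAST i → push 3. Stack: [3]
LOAD_CONST → push 1. Stack: [3, 1]
BINARY_OP + → 3 + 1 = 4. Stack: [4]
STORE_FAST i → i=4. Stack: []
LOAD_FAST i → push 4. Stack: [4]
LOAD_CONST → push 4. Stack: [4, 4]
COMPARE_OP bool(<) → 4 vs 4 = False. Stack: [False]
POP_JUMP_IF_FALSE → pop False; jump. Stack: []
LOAD_FAST n → push 3. Stack: [3]
RETURN_VALUE → return 3.

3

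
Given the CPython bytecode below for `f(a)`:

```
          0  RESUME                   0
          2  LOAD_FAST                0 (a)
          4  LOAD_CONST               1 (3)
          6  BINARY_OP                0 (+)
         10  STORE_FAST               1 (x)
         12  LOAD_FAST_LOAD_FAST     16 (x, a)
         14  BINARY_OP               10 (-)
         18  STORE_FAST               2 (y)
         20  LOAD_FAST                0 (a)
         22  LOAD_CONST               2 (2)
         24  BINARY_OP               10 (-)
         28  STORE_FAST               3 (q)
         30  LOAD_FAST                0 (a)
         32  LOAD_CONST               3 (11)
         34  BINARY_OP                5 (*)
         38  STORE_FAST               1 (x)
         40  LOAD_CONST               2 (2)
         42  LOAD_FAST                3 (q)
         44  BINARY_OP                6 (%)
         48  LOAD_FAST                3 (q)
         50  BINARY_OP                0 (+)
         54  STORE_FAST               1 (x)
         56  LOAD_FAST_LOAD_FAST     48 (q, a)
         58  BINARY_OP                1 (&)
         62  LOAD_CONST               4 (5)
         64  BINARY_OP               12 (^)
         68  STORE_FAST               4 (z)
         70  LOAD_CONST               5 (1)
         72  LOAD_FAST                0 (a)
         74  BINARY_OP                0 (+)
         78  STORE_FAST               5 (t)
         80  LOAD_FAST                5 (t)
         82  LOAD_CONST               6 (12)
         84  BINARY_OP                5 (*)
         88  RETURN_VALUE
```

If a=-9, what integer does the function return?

LOAD_FAST a → push -9. Stack: [-9]
LOAD_CONST → push 3. Stack: [-9, 3]
BINARY_OP + → -9 + 3 = -6. Stack: [-6]
STORE_FAST x → x=-6. Stack: []
LOAD_FAST_LOAD_FAST x,a → push -6,-9. Stack: [-6, -9]
BINARY_OP - → -6 - -9 = 3. Stack: [3]
STORE_FAST y → y=3. Stack: []
LOAD_FAST a → push -9. Stack: [-9]
LOAD_CONST → push 2. Stack: [-9, 2]
BINARY_OP - → -9 - 2 = -11. Stack: [-11]
STORE_FAST q → q=-11. Stack: []
LOAD_FAST a → push -9. Stack: [-9]
LOAD_CONST → push 11. Stack: [-9, 11]
BINARY_OP * → -9 * 11 = -99. Stack: [-99]
STORE_FAST x → x=-99. Stack: []
LOAD_CONST → push 2. Stack: [2]
LOAD_FAST q → push -11. Stack: [2, -11]
BINARY_OP % → 2 % -11 = -9. Stack: [-9]
LOAD_FAST q → push -11. Stack: [-9, -11]
BINARY_OP + → -9 + -11 = -20. Stack: [-20]
STORE_FAST x → x=-20. Stack: []
LOAD_FAST_LOAD_FAST q,a → push -11,-9. Stack: [-11, -9]
BINARY_OP & → -11 & -9 = -11. Stack: [-11]
LOAD_CONST → push 5. Stack: [-11, 5]
BINARY_OP ^ → -11 ^ 5 = -16. Stack: [-16]
STORE_FAST z → z=-16. Stack: []
LOAD_CONST → push 1. Stack: [1]
LOAD_FAST a → push -9. Stack: [1, -9]
BINARY_OP + → 1 + -9 = -8. Stack: [-8]
STORE_FAST t → t=-8. Stack: []
LOAD_FAST t → push -8. Stack: [-8]
LOAD_CONST → push 12. Stack: [-8, 12]
BINARY_OP * → -8 * 12 = -96. Stack: [-96]
RETURN_VALUE → return -96.

-96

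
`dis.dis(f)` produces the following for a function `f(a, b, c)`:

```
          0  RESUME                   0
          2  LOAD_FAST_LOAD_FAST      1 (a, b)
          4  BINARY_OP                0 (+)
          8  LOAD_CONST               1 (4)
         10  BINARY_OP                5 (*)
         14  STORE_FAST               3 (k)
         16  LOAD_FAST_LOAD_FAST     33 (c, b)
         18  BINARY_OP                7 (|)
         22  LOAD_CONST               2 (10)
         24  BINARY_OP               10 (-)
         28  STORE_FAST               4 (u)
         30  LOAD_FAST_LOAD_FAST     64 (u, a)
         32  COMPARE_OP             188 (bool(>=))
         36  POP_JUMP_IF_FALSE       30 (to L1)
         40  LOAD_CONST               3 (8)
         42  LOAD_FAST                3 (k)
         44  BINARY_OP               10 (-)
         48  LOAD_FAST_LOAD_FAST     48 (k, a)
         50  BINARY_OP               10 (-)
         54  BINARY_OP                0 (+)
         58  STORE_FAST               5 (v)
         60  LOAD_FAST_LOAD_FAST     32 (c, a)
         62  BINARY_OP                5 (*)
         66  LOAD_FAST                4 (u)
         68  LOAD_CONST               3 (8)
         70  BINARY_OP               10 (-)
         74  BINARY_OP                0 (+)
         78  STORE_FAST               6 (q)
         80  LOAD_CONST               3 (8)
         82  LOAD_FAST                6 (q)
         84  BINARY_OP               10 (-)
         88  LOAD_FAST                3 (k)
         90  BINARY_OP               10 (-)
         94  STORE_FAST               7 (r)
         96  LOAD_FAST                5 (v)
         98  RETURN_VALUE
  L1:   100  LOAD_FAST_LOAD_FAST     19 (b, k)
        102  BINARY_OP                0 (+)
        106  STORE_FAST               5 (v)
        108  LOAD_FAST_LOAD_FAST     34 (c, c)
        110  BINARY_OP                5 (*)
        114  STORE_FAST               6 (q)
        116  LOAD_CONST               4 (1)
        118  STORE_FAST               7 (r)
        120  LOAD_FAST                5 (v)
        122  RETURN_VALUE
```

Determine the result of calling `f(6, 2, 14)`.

LOAD_FAST_LOAD_FAST a,b → push 6,2. Stack: [6, 2]
BINARY_OP + → 6 + 2 = 8. Stack: [8]
LOAD_CONST → push 4. Stack: [8, 4]
BINARY_OP * → 8 * 4 = 32. Stack: [32]
STORE_FAST k → k=32. Stack: []
LOAD_FAST_LOAD_FAST c,b → push 14,2. Stack: [14, 2]
BINARY_OP | → 14 | 2 = 14. Stack: [14]
LOAD_CONST → push 10. Stack: [14, 10]
BINARY_OP - → 14 - 10 = 4. Stack: [4]
STORE_FAST u → u=4. Stack: []
LOAD_FAST_LOAD_FAST u,a → push 4,6. Stack: [4, 6]
COMPARE_OP bool(>=) → 4 vs 6 = False. Stack: [False]
POP_JUMP_IF_FALSE → pop False; jump. Stack: []
LOAD_FAST_LOAD_FAST b,k → push 2,32. Stack: [2, 32]
BINARY_OP + → 2 + 32 = 34. Stack: [34]
STORE_FAST v → v=34. Stack: []
LOAD_FAST_LOAD_FAST c,c → push 14,14. Stack: [14, 14]
BINARY_OP * → 14 * 14 = 196. Stack: [196]
STORE_FAST q → q=196. Stack: []
LOAD_CONST → push 1. Stack: [1]
STORE_FAST r → r=1. Stack: []
LOAD_FAST v → push 34. Stack: [34]
RETURN_VALUE → return 34.

34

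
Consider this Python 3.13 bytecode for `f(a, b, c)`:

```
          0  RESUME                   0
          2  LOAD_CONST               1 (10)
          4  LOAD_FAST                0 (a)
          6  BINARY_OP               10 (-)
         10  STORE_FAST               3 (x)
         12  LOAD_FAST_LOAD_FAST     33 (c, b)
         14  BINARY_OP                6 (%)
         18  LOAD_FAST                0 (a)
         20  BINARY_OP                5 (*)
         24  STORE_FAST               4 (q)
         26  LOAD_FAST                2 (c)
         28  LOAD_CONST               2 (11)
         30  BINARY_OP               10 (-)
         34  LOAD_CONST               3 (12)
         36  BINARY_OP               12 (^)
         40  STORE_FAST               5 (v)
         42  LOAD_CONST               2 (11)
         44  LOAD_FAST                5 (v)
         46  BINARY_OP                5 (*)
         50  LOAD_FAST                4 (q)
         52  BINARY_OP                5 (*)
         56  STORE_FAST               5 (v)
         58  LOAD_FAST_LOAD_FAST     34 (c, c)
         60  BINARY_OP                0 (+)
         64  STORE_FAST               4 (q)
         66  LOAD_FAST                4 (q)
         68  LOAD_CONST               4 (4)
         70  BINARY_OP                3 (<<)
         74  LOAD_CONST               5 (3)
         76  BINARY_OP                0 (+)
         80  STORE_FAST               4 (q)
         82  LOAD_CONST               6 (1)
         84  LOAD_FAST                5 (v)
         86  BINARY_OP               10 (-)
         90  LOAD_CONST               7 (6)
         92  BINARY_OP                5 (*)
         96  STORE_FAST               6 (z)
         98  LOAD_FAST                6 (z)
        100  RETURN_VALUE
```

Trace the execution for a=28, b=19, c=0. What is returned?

LOAD_CONST → push 10. Stack: [10]
LOAD_FAST a → push 28. Stack: [10, 28]
BINARY_OP - → 10 - 28 = -18. Stack: [-18]
STORE_FAST x → x=-18. Stack: []
LOAD_FAST_LOAD_FAST c,b → push 0,19. Stack: [0, 19]
BINARY_OP % → 0 % 19 = 0. Stack: [0]
LOAD_FAST a → push 28. Stack: [0, 28]
BINARY_OP * → 0 * 28 = 0. Stack: [0]
STORE_FAST q → q=0. Stack: []
LOAD_FAST c → push 0. Stack: [0]
LOAD_CONST → push 11. Stack: [0, 11]
BINARY_OP - → 0 - 11 = -11. Stack: [-11]
LOAD_CONST → push 12. Stack: [-11, 12]
BINARY_OP ^ → -11 ^ 12 = -7. Stack: [-7]
STORE_FAST v → v=-7. Stack: []
LOAD_CONST → push 11. Stack: [11]
LOAD_FAST v → push -7. Stack: [11, -7]
BINARY_OP * → 11 * -7 = -77. Stack: [-77]
LOAD_FAST q → push 0. Stack: [-77, 0]
BINARY_OP * → -77 * 0 = 0. Stack: [0]
STORE_FAST v → v=0. Stack: []
LOAD_FAST_LOAD_FAST c,c → push 0,0. Stack: [0, 0]
BINARY_OP + → 0 + 0 = 0. Stack: [0]
STORE_FAST q → q=0. Stack: []
LOAD_FAST q → push 0. Stack: [0]
LOAD_CONST → push 4. Stack: [0, 4]
BINARY_OP << → 0 << 4 = 0. Stack: [0]
LOAD_CONST → push 3. Stack: [0, 3]
BINARY_OP + → 0 + 3 = 3. Stack: [3]
STORE_FAST q → q=3. Stack: []
LOAD_CONST → push 1. Stack: [1]
LOAD_FAST v → push 0. Stack: [1, 0]
BINARY_OP - → 1 - 0 = 1. Stack: [1]
LOAD_CONST → push 6. Stack: [1, 6]
BINARY_OP * → 1 * 6 = 6. Stack: [6]
STORE_FAST z → z=6. Stack: []
LOAD_FAST z → push 6. Stack: [6]
RETURN_VALUE → return 6.

6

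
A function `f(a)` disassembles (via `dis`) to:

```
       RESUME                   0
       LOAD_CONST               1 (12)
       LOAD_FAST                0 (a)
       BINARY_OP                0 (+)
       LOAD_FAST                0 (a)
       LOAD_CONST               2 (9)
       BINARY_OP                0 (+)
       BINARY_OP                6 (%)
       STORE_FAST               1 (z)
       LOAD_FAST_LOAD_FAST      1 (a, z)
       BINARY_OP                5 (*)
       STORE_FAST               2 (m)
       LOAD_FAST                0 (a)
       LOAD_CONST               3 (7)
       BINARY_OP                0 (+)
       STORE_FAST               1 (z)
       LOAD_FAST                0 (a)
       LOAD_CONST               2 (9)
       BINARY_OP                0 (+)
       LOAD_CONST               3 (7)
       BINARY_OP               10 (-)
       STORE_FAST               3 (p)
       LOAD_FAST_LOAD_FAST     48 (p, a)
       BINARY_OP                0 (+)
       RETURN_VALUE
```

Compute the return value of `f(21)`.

LOAD_CONST → push 12. Stack: [12]
LOAD_FAST a → push 21. Stack: [12, 21]
BINARY_OP + → 12 + 21 = 33. Stack: [33]
LOAD_FAST a → push 21. Stack: [33, 21]
LOAD_CONST → push 9. Stack: [33, 21, 9]
BINARY_OP + → 21 + 9 = 30. Stack: [33, 30]
BINARY_OP % → 33 % 30 = 3. Stack: [3]
STORE_FAST z → z=3. Stack: []
LOAD_FAST_LOAD_FAST a,z → push 21,3. Stack: [21, 3]
BINARY_OP * → 21 * 3 = 63. Stack: [63]
STORE_FAST m → m=63. Stack: []
LOAD_FAST a → push 21. Stack: [21]
LOAD_CONST → push 7. Stack: [21, 7]
BINARY_OP + → 21 + 7 = 28. Stack: [28]
STORE_FAST z → z=28. Stack: []
LOAD_FAST a → push 21. Stack: [21]
LOAD_CONST → push 9. Stack: [21, 9]
BINARY_OP + → 21 + 9 = 30. Stack: [30]
LOAD_CONST → push 7. Stack: [30, 7]
BINARY_OP - → 30 - 7 = 23. Stack: [23]
STORE_FAST p → p=23. Stack: []
LOAD_FAST_LOAD_FAST p,a → push 23,21. Stack: [23, 21]
BINARY_OP + → 23 + 21 = 44. Stack: [44]
RETURN_VALUE → return 44.

44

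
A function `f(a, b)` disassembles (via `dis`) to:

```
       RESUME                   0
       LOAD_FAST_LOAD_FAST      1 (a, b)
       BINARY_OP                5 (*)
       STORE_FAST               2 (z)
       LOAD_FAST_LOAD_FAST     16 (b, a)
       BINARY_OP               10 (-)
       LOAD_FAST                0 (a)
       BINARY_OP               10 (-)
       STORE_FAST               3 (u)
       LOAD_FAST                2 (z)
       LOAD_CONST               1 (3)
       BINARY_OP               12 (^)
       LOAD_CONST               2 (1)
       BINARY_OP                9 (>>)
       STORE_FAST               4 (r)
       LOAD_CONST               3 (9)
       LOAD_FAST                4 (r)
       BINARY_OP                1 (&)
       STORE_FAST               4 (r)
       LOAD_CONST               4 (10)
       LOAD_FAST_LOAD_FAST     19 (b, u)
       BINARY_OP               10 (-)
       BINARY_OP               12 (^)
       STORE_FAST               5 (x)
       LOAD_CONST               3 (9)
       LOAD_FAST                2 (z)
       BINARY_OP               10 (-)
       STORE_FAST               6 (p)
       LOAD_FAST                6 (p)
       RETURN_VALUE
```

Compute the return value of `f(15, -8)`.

129

LOAD_FAST_LOAD_FAST a,b → push 15,-8. Stack: [15, -8]
BINARY_OP * → 15 * -8 = -120. Stack: [-120]
STORE_FAST z → z=-120. Stack: []
LOAD_FAST_LOAD_FAST b,a → push -8,15. Stack: [-8, 15]
BINARY_OP - → -8 - 15 = -23. Stack: [-23]
LOAD_FAST a → push 15. Stack: [-23, 15]
BINARY_OP - → -23 - 15 = -38. Stack: [-38]
STORE_FAST u → u=-38. Stack: []
LOAD_FAST z → push -120. Stack: [-120]
LOAD_CONST → push 3. Stack: [-120, 3]
BINARY_OP ^ → -120 ^ 3 = -117. Stack: [-117]
LOAD_CONST → push 1. Stack: [-117, 1]
BINARY_OP >> → -117 >> 1 = -59. Stack: [-59]
STORE_FAST r → r=-59. Stack: []
LOAD_CONST → push 9. Stack: [9]
LOAD_FAST r → push -59. Stack: [9, -59]
BINARY_OP & → 9 & -59 = 1. Stack: [1]
STORE_FAST r → r=1. Stack: []
LOAD_CONST → push 10. Stack: [10]
LOAD_FAST_LOAD_FAST b,u → push -8,-38. Stack: [10, -8, -38]
BINARY_OP - → -8 - -38 = 30. Stack: [10, 30]
BINARY_OP ^ → 10 ^ 30 = 20. Stack: [20]
STORE_FAST x → x=20. Stack: []
LOAD_CONST → push 9. Stack: [9]
LOAD_FAST z → push -120. Stack: [9, -120]
BINARY_OP - → 9 - -120 = 129. Stack: [129]
STORE_FAST p → p=129. Stack: []
LOAD_FAST p → push 129. Stack: [129]
RETURN_VALUE → return 129.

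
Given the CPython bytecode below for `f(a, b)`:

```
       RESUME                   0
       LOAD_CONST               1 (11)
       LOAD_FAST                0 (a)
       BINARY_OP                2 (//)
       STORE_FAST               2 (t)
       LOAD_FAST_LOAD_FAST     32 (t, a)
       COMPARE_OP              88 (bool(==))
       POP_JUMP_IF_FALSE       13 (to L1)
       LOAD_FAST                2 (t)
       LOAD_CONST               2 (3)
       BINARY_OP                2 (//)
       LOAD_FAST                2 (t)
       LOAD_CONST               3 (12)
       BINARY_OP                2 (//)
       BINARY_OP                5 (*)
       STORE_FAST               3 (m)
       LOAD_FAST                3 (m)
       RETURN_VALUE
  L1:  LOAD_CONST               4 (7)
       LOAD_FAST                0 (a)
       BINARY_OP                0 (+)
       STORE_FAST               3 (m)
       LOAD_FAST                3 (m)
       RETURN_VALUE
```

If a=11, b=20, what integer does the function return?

18

LOAD_CONST → push 11. Stack: [11]
LOAD_FAST a → push 11. Stack: [11, 11]
BINARY_OP // → 11 // 11 = 1. Stack: [1]
STORE_FAST t → t=1. Stack: []
LOAD_FAST_LOAD_FAST t,a → push 1,11. Stack: [1, 11]
COMPARE_OP bool(==) → 1 vs 11 = False. Stack: [False]
POP_JUMP_IF_FALSE → pop False; jump. Stack: []
LOAD_CONST → push 7. Stack: [7]
LOAD_FAST a → push 11. Stack: [7, 11]
BINARY_OP + → 7 + 11 = 18. Stack: [18]
STORE_FAST m → m=18. Stack: []
LOAD_FAST m → push 18. Stack: [18]
RETURN_VALUE → return 18.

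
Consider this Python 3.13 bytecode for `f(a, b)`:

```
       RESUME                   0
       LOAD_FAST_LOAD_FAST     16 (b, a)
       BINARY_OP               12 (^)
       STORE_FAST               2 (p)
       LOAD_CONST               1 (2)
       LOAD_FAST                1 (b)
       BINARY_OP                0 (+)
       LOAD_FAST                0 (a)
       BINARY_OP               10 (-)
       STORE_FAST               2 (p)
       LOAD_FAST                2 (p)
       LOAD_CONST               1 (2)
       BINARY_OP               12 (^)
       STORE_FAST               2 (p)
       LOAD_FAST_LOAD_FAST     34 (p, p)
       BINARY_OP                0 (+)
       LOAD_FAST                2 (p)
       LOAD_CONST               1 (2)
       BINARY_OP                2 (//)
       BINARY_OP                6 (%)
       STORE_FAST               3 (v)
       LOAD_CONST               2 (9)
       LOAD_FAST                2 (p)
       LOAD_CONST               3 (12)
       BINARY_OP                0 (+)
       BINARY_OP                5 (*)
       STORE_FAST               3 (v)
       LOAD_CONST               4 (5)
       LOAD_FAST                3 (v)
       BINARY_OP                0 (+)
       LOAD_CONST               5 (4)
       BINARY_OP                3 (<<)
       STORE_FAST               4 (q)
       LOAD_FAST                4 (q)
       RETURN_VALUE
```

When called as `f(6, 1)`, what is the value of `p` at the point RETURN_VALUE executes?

LOAD_FAST_LOAD_FAST b,a → push 1,6. Stack: [1, 6]
BINARY_OP ^ → 1 ^ 6 = 7. Stack: [7]
STORE_FAST p → p=7. Stack: []
LOAD_CONST → push 2. Stack: [2]
LOAD_FAST b → push 1. Stack: [2, 1]
BINARY_OP + → 2 + 1 = 3. Stack: [3]
LOAD_FAST a → push 6. Stack: [3, 6]
BINARY_OP - → 3 - 6 = -3. Stack: [-3]
STORE_FAST p → p=-3. Stack: []
LOAD_FAST p → push -3. Stack: [-3]
LOAD_CONST → push 2. Stack: [-3, 2]
BINARY_OP ^ → -3 ^ 2 = -1. Stack: [-1]
STORE_FAST p → p=-1. Stack: []
LOAD_FAST_LOAD_FAST p,p → push -1,-1. Stack: [-1, -1]
BINARY_OP + → -1 + -1 = -2. Stack: [-2]
LOAD_FAST p → push -1. Stack: [-2, -1]
LOAD_CONST → push 2. Stack: [-2, -1, 2]
BINARY_OP // → -1 // 2 = -1. Stack: [-2, -1]
BINARY_OP % → -2 % -1 = 0. Stack: [0]
STORE_FAST v → v=0. Stack: []
LOAD_CONST → push 9. Stack: [9]
LOAD_FAST p → push -1. Stack: [9, -1]
LOAD_CONST → push 12. Stack: [9, -1, 12]
BINARY_OP + → -1 + 12 = 11. Stack: [9, 11]
BINARY_OP * → 9 * 11 = 99. Stack: [99]
STORE_FAST v → v=99. Stack: []
LOAD_CONST → push 5. Stack: [5]
LOAD_FAST v → push 99. Stack: [5, 99]
BINARY_OP + → 5 + 99 = 104. Stack: [104]
LOAD_CONST → push 4. Stack: [104, 4]
BINARY_OP << → 104 << 4 = 1664. Stack: [1664]
STORE_FAST q → q=1664. Stack: []
LOAD_FAST q → push 1664. Stack: [1664]
RETURN_VALUE → return 1664.

-1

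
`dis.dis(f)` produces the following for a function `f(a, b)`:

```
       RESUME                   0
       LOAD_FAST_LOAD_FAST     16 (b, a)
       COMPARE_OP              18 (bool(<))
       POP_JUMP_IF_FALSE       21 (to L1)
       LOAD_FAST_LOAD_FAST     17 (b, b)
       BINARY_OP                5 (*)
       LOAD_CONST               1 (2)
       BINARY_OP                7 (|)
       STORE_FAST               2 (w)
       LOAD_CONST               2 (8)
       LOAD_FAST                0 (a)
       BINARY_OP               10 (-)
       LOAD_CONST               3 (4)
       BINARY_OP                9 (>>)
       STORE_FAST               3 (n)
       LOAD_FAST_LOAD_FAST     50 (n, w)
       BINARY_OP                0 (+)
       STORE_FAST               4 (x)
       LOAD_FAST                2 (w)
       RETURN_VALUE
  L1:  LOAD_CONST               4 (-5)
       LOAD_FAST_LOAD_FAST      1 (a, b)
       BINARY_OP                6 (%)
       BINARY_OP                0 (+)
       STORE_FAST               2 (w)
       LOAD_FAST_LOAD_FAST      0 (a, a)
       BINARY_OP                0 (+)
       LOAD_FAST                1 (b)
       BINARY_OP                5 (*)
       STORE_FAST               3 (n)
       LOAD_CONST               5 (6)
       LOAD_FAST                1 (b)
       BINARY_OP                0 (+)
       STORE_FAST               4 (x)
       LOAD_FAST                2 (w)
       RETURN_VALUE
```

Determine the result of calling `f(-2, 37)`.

LOAD_FAST_LOAD_FAST b,a → push 37,-2. Stack: [37, -2]
COMPARE_OP bool(<) → 37 vs -2 = False. Stack: [False]
POP_JUMP_IF_FALSE → pop False; jump. Stack: []
LOAD_CONST → push -5. Stack: [-5]
LOAD_FAST_LOAD_FAST a,b → push -2,37. Stack: [-5, -2, 37]
BINARY_OP % → -2 % 37 = 35. Stack: [-5, 35]
BINARY_OP + → -5 + 35 = 30. Stack: [30]
STORE_FAST w → w=30. Stack: []
LOAD_FAST_LOAD_FAST a,a → push -2,-2. Stack: [-2, -2]
BINARY_OP + → -2 + -2 = -4. Stack: [-4]
LOAD_FAST b → push 37. Stack: [-4, 37]
BINARY_OP * → -4 * 37 = -148. Stack: [-148]
STORE_FAST n → n=-148. Stack: []
LOAD_CONST → push 6. Stack: [6]
LOAD_FAST b → push 37. Stack: [6, 37]
BINARY_OP + → 6 + 37 = 43. Stack: [43]
STORE_FAST x → x=43. Stack: []
LOAD_FAST w → push 30. Stack: [30]
RETURN_VALUE → return 30.

30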